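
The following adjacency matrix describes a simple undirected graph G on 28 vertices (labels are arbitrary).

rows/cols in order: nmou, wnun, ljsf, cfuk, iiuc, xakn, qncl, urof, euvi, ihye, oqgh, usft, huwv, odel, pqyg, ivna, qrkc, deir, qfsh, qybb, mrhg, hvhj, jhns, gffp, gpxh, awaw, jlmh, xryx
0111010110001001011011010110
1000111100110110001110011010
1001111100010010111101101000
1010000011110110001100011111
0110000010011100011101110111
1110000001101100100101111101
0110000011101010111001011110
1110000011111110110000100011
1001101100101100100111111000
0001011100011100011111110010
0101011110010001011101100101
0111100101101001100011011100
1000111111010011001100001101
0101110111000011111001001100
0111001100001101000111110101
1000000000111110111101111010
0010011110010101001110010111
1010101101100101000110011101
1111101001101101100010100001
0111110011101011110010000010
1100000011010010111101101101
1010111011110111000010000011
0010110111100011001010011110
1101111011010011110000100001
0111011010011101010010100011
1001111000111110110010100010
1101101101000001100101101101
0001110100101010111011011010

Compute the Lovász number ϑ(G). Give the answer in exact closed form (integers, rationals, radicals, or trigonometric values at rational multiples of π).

N(awaw) = {nmou, cfuk, iiuc, xakn, qncl, oqgh, usft, huwv, odel, pqyg, qrkc, deir, mrhg, jhns, jlmh}, |N(awaw)| = 15.
Vertex iiuc has 15 neighbors: wnun, ljsf, euvi, usft, huwv, odel, deir, qfsh, qybb, hvhj, jhns, gffp, awaw, jlmh, xryx.
deg(ljsf) = 15; N(ljsf) = {nmou, cfuk, iiuc, xakn, qncl, urof, usft, pqyg, qrkc, deir, qfsh, qybb, hvhj, jhns, gpxh}.
N(euvi) = {nmou, cfuk, iiuc, qncl, urof, oqgh, huwv, odel, qrkc, qybb, mrhg, hvhj, jhns, gffp, gpxh}, |N(euvi)| = 15.
Every vertex has degree 15 (N=28); this is K(8,2), the Kneser graph.
The 3 distinct eigenvalues: [15.0, 1.0, -5.0].
Lovász: ϑ = −28(-5)/(15+-1*(-5)) = 7.
ϑ(G) ≈ 7.000000000.

7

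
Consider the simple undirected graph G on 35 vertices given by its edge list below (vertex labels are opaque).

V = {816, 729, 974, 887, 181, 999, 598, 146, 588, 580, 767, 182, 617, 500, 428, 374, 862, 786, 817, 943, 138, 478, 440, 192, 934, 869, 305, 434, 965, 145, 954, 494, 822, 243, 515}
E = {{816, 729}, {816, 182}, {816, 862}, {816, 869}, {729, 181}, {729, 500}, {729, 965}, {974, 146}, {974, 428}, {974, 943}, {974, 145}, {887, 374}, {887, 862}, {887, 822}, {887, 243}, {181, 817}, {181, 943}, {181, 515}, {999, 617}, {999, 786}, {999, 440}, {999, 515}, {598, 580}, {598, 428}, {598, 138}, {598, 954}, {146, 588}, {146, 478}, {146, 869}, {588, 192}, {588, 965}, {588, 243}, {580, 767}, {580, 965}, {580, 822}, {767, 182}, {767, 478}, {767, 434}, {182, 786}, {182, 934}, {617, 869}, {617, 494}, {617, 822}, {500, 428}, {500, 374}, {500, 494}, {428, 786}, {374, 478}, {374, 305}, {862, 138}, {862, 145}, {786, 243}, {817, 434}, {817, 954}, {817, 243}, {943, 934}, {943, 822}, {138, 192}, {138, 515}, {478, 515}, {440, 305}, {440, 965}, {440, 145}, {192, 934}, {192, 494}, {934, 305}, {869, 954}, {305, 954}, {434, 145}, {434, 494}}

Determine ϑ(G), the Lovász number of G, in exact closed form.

deg(588) = 4; N(588) = {146, 192, 965, 243}.
Vertex 145 has 4 neighbors: 974, 862, 440, 434.
N(999) = {617, 786, 440, 515}, |N(999)| = 4.
N(943) = {974, 181, 934, 822}, |N(943)| = 4.
35-vertex 4-regular graph: Kneser K(7,3) on C(7,3)=35 vertices.
spec(A) ≈ [4.0, 2.0, -1.0, -3.0] (distinct, 6 d.p.).
−35·(-3) / ((4)−(-3)) = 15 = ϑ(G).
≈ 15.0000000 (to 7 d.p.).

15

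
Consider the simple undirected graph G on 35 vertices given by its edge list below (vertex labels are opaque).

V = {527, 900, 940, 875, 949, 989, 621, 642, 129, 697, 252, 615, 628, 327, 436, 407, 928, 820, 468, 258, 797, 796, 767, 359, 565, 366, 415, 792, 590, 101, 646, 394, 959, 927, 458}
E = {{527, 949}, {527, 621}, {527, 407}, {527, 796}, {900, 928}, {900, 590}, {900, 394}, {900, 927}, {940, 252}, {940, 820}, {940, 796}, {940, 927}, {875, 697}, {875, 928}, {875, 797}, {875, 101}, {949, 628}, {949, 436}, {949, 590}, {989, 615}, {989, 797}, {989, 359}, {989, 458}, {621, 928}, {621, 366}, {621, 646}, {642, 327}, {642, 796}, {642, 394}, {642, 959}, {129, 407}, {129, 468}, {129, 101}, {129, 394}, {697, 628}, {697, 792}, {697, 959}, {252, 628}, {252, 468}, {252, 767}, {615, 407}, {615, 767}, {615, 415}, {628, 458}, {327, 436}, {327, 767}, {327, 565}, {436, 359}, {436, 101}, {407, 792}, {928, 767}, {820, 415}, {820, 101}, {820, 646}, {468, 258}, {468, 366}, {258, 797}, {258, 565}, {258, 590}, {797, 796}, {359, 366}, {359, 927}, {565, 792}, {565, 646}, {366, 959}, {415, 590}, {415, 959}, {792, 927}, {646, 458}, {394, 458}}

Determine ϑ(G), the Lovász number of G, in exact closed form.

Vertex 875 has 4 neighbors: 697, 928, 797, 101.
Vertex 527 has 4 neighbors: 949, 621, 407, 796.
Vertex 366 has 4 neighbors: 621, 468, 359, 959.
N(628) = {949, 697, 252, 458}, |N(628)| = 4.
Regular of degree 4 on 35 vertices: this is K(7,3), the Kneser graph.
The 4 distinct eigenvalues: [4.0, 2.0, -1.0, -3.0].
ϑ = −N·λ_min/(λ_max−λ_min) = −35·(-3)/(4−(-3)) = 15.
Numerically 15.0000.

15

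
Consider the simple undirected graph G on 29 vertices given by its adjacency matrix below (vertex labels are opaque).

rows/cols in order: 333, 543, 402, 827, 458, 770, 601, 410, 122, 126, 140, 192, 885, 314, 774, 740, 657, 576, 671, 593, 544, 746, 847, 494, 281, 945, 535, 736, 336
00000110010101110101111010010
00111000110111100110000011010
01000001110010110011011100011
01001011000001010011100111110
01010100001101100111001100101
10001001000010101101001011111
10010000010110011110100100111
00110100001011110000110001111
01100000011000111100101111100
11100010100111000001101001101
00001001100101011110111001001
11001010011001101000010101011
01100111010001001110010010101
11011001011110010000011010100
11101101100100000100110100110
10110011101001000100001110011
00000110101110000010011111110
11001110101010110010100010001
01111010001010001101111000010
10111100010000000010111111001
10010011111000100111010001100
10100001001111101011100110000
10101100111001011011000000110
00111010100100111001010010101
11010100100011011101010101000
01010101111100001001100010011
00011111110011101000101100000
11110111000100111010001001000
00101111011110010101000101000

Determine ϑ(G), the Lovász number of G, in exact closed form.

N(593) = {333, 402, 827, 458, 770, 126, 671, 544, 746, 847, 494, 281, 945, 336}, |N(593)| = 14.
deg(774) = 14; N(774) = {333, 543, 402, 458, 770, 410, 122, 192, 576, 544, 746, 494, 535, 736}.
Vertex 885 has 14 neighbors: 543, 402, 770, 601, 410, 126, 314, 657, 576, 671, 746, 281, 535, 336.
N(333) = {770, 601, 126, 192, 314, 774, 740, 576, 593, 544, 746, 847, 281, 736}, |N(333)| = 14.
Every vertex has degree 14 (N=29); strongly regular (29,14,6,7).
A has 3 distinct eigenvalues ≈ [14.0, 2.193, -3.193].
−29·(-sqrt(29)/2 - 1/2) / ((14)−(-sqrt(29)/2 - 1/2)) = sqrt(29) = ϑ(G).
= 5.38516481… (decimal).

sqrt(29)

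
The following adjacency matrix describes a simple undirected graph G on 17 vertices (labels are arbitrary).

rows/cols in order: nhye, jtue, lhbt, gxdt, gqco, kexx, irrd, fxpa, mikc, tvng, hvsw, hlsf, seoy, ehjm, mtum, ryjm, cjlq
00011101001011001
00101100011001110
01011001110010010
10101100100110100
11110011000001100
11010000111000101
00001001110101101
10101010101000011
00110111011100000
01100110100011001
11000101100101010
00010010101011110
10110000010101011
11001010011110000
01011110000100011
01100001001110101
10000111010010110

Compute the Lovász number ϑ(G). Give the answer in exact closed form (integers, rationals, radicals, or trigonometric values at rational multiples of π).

N(gxdt) = {nhye, lhbt, gqco, kexx, mikc, hlsf, seoy, mtum}, |N(gxdt)| = 8.
N(mtum) = {jtue, gxdt, gqco, kexx, irrd, hlsf, ryjm, cjlq}, |N(mtum)| = 8.
Vertex ehjm has 8 neighbors: nhye, jtue, gqco, irrd, tvng, hvsw, hlsf, seoy.
deg(fxpa) = 8; N(fxpa) = {nhye, lhbt, gqco, irrd, mikc, hvsw, ryjm, cjlq}.
G on 17 vertices is 8-regular; SR(17,8,3,4) — a Paley graph.
The 3 distinct eigenvalues: [8.0, 1.5616, -2.5616].
ϑ = −N·λ_min/(λ_max−λ_min) = −17·(-sqrt(17)/2 - 1/2)/(8−(-sqrt(17)/2 - 1/2)) = sqrt(17).
ϑ(G) ≈ 4.12311.

sqrt(17)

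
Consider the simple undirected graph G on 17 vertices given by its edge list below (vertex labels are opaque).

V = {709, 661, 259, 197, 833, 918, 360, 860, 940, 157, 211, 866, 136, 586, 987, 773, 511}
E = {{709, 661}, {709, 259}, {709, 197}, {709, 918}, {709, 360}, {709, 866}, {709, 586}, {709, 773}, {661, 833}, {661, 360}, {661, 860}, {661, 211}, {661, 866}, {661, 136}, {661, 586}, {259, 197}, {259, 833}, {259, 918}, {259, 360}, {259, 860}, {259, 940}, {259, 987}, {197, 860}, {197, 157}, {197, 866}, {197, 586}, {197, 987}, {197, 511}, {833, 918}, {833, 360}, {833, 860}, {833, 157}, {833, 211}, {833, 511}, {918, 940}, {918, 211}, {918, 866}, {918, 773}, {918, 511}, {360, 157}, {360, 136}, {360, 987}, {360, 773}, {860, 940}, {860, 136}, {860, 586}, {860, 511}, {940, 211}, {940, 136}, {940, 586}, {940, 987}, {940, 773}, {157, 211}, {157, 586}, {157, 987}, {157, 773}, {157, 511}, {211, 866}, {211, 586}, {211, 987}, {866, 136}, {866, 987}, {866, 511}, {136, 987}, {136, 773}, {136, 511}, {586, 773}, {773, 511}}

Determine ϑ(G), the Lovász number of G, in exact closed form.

sqrt(17)

N(197) = {709, 259, 860, 157, 866, 586, 987, 511}, |N(197)| = 8.
deg(211) = 8; N(211) = {661, 833, 918, 940, 157, 866, 586, 987}.
N(940) = {259, 918, 860, 211, 136, 586, 987, 773}, |N(940)| = 8.
N(860) = {661, 259, 197, 833, 940, 136, 586, 511}, |N(860)| = 8.
Regular of degree 8 on 17 vertices: strongly regular (17,8,3,4).
The 3 distinct eigenvalues: [8.0, 1.5616, -2.5616].
With N=17: ϑ(G) = 17·(-(-sqrt(17)/2 - 1/2))/(8−(-sqrt(17)/2 - 1/2)) = sqrt(17).
Numerically 4.123106.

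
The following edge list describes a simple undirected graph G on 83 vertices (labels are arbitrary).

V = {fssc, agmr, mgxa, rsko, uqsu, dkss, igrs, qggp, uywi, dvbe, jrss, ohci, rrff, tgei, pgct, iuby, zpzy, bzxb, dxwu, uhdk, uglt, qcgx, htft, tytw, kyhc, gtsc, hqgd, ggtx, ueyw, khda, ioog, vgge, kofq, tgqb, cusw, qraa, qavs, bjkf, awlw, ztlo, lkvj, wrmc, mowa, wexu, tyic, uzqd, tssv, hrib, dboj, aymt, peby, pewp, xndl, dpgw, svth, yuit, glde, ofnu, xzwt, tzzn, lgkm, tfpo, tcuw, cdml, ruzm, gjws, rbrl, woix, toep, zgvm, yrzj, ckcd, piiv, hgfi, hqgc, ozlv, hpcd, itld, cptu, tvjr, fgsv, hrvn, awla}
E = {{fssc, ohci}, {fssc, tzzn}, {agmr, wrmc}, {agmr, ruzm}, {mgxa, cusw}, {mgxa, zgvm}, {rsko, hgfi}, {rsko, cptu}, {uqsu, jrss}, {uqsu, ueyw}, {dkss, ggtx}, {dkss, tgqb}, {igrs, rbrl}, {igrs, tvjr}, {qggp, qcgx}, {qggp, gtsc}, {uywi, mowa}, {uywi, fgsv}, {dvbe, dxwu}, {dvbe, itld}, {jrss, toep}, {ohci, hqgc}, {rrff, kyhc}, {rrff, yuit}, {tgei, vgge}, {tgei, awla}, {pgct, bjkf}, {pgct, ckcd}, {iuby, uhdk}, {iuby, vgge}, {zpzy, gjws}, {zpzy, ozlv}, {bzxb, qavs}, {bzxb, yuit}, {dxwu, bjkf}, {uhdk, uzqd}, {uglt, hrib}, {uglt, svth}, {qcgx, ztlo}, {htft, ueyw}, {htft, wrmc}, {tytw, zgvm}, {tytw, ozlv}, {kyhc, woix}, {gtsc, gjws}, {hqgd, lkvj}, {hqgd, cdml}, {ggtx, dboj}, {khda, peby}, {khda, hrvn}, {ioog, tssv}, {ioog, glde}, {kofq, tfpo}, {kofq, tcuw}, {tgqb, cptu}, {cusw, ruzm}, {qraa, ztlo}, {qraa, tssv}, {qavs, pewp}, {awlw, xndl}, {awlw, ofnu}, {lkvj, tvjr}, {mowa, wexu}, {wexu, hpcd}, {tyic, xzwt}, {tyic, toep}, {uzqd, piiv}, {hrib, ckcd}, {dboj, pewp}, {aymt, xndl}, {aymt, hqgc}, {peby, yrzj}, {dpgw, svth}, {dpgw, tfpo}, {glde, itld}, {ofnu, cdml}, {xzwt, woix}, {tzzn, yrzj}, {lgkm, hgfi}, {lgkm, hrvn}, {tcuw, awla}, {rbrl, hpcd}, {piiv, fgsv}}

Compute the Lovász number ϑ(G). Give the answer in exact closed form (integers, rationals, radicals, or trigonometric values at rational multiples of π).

83*cos(pi/83)/(cos(pi/83) + 1)

deg(tyic) = 2; N(tyic) = {xzwt, toep}.
deg(tgqb) = 2; N(tgqb) = {dkss, cptu}.
deg(iuby) = 2; N(iuby) = {uhdk, vgge}.
Vertex ggtx has 2 neighbors: dkss, dboj.
deg(v) = 2 for all v (|V|=83); this is C_{83}, the 83-cycle.
A has 42 distinct eigenvalues ≈ [2.0, 1.994, 1.977, 1.949, 1.909, 1.858, 1.797, 1.726, 1.644, 1.553, 1.454, 1.346, 1.23, 1.107, 0.978, 0.843, 0.704, 0.56, 0.413, 0.264, 0.113, -0.038, -0.189, -0.339, -0.487, -0.632, -0.774, -0.911, -1.043, -1.169, -1.289, -1.401, -1.505, -1.6, -1.686, -1.763, -1.829, -1.885, -1.93, -1.964, -1.987, -1.999].
Lovász (edge-transitive): ϑ = −83·(-2*cos(pi/83))/((2)−(-2*cos(pi/83))) = 83*cos(pi/83)/(cos(pi/83) + 1).
= 41.4851326… (decimal).
Lovász sandwich 41 ≤ 83*cos(pi/83)/(cos(pi/83) + 1) ≤ 42: both strict.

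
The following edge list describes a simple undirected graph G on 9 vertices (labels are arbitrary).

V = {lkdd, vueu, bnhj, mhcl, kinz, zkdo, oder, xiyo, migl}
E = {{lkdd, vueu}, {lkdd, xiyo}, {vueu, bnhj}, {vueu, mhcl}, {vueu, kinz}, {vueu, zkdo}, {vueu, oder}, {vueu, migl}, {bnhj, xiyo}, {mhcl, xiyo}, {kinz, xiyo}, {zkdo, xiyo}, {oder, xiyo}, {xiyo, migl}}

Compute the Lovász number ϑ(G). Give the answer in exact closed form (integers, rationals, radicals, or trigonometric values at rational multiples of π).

7

deg(kinz) = 2; N(kinz) = {vueu, xiyo}.
deg(lkdd) = 2; N(lkdd) = {vueu, xiyo}.
Vertex vueu has 7 neighbors: lkdd, bnhj, mhcl, kinz, zkdo, oder, migl.
Vertex zkdo has 2 neighbors: vueu, xiyo.
Complete multipartite on [7, 2]: sandwich collapses at ϑ=7.
ϑ(G) ≈ 7.0000000.
7 ≤ 7 ≤ 7: collapsed.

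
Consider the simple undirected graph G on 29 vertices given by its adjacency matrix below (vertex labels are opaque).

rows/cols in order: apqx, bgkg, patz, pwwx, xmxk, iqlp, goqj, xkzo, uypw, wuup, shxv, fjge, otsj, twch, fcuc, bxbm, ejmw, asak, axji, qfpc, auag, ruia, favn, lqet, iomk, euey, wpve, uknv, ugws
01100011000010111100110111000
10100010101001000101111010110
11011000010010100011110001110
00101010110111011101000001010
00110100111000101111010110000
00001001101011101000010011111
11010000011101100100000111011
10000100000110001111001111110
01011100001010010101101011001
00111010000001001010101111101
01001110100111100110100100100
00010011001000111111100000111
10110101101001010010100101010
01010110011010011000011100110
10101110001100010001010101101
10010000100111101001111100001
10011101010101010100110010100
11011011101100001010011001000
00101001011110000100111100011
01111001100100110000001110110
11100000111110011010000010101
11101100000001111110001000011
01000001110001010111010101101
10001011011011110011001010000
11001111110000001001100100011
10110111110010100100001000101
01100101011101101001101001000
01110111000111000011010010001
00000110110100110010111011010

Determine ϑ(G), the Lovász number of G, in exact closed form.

Vertex wuup has 14 neighbors: patz, pwwx, xmxk, goqj, twch, ejmw, axji, auag, favn, lqet, iomk, euey, wpve, ugws.
Vertex iomk has 14 neighbors: apqx, bgkg, xmxk, iqlp, goqj, xkzo, uypw, wuup, ejmw, qfpc, auag, lqet, uknv, ugws.
Vertex ejmw has 14 neighbors: apqx, pwwx, xmxk, iqlp, xkzo, wuup, fjge, twch, bxbm, asak, auag, ruia, iomk, wpve.
Vertex euey has 14 neighbors: apqx, patz, pwwx, iqlp, goqj, xkzo, uypw, wuup, otsj, fcuc, asak, favn, wpve, ugws.
deg(v) = 14 for all v (|V|=29); strongly regular (29,14,6,7).
Distinct eigenvalues (to 6 d.p.): [14.0, 2.192582, -3.192582].
−29·(-sqrt(29)/2 - 1/2) / ((14)−(-sqrt(29)/2 - 1/2)) = sqrt(29) = ϑ(G).
= 5.3851648… (decimal).

sqrt(29)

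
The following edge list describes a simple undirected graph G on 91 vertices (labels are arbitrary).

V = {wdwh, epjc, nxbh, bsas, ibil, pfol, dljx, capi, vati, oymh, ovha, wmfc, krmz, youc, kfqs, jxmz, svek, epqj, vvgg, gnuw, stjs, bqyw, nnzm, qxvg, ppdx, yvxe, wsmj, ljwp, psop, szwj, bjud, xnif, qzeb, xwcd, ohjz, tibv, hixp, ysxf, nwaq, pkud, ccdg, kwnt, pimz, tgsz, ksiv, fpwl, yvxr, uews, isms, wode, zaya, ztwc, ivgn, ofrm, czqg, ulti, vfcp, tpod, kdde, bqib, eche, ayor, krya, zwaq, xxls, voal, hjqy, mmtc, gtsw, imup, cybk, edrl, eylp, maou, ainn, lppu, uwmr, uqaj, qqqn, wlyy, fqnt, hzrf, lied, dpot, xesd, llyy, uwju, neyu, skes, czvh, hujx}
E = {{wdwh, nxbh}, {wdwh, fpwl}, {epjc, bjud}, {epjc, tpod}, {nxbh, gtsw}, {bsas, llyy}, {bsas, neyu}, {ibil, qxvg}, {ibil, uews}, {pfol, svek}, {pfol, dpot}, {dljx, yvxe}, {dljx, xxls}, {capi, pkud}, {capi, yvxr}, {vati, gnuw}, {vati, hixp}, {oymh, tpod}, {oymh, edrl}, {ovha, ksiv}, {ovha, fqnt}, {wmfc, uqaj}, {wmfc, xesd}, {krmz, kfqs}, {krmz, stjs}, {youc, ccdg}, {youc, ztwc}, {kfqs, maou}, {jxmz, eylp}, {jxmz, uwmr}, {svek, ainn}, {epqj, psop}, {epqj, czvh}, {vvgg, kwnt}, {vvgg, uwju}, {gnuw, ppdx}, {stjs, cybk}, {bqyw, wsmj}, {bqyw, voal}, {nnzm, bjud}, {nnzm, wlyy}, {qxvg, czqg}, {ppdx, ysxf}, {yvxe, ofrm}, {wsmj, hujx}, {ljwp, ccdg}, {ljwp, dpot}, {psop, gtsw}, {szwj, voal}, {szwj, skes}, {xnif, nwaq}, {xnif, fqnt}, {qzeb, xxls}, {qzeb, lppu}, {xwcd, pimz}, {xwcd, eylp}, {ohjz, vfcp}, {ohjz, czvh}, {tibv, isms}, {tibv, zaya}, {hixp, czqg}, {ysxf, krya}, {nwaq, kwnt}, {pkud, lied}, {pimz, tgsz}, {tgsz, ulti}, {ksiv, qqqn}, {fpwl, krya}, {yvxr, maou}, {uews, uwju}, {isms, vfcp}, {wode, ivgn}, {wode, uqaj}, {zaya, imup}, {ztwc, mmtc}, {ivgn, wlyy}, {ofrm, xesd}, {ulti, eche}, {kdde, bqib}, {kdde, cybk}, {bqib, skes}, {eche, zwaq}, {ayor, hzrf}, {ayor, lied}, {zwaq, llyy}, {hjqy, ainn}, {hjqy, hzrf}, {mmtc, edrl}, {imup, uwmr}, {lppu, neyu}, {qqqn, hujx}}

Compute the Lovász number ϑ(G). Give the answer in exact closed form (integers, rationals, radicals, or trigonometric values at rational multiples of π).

91*cos(pi/91)/(cos(pi/91) + 1)

Vertex kfqs has 2 neighbors: krmz, maou.
N(ljwp) = {ccdg, dpot}, |N(ljwp)| = 2.
Vertex oymh has 2 neighbors: tpod, edrl.
N(edrl) = {oymh, mmtc}, |N(edrl)| = 2.
Regular of degree 2 on 91 vertices: this is C_{91}, the 91-cycle.
A has 46 distinct eigenvalues ≈ [2.0, 1.995, 1.981, 1.957, 1.924, 1.882, 1.831, 1.771, 1.703, 1.626, 1.542, 1.45, 1.352, 1.247, 1.136, 1.02, 0.899, 0.773, 0.644, 0.512, 0.377, 0.241, 0.104, -0.035, -0.172, -0.309, -0.445, -0.579, -0.709, -0.837, -0.96, -1.079, -1.192, -1.3, -1.402, -1.497, -1.585, -1.665, -1.738, -1.802, -1.858, -1.904, -1.942, -1.97, -1.989, -1.999].
ϑ = −N·λ_min/(λ_max−λ_min) = −91·(-2*cos(pi/91))/(2−(-2*cos(pi/91))) = 91*cos(pi/91)/(cos(pi/91) + 1).
ϑ(G) ≈ 45.4864402.
Check 45 ≤ 91*cos(pi/91)/(cos(pi/91) + 1) ≤ 46: both strict.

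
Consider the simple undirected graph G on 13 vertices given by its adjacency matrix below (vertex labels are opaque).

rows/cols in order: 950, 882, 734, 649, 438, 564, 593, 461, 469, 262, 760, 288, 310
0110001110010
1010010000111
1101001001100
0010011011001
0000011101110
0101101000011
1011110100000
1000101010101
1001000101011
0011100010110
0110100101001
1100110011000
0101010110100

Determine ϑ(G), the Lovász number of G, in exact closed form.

Vertex 734 has 6 neighbors: 950, 882, 649, 593, 262, 760.
deg(882) = 6; N(882) = {950, 734, 564, 760, 288, 310}.
Vertex 438 has 6 neighbors: 564, 593, 461, 262, 760, 288.
deg(288) = 6; N(288) = {950, 882, 438, 564, 469, 262}.
G on 13 vertices is 6-regular; strongly regular (13,6,2,3).
A has 3 distinct eigenvalues ≈ [6.0, 1.302776, -2.302776].
Lovász: ϑ = −13(-sqrt(13)/2 - 1/2)/(6+-(-sqrt(13)/2 - 1/2)) = sqrt(13).
ϑ(G) ≈ 3.6056.

sqrt(13)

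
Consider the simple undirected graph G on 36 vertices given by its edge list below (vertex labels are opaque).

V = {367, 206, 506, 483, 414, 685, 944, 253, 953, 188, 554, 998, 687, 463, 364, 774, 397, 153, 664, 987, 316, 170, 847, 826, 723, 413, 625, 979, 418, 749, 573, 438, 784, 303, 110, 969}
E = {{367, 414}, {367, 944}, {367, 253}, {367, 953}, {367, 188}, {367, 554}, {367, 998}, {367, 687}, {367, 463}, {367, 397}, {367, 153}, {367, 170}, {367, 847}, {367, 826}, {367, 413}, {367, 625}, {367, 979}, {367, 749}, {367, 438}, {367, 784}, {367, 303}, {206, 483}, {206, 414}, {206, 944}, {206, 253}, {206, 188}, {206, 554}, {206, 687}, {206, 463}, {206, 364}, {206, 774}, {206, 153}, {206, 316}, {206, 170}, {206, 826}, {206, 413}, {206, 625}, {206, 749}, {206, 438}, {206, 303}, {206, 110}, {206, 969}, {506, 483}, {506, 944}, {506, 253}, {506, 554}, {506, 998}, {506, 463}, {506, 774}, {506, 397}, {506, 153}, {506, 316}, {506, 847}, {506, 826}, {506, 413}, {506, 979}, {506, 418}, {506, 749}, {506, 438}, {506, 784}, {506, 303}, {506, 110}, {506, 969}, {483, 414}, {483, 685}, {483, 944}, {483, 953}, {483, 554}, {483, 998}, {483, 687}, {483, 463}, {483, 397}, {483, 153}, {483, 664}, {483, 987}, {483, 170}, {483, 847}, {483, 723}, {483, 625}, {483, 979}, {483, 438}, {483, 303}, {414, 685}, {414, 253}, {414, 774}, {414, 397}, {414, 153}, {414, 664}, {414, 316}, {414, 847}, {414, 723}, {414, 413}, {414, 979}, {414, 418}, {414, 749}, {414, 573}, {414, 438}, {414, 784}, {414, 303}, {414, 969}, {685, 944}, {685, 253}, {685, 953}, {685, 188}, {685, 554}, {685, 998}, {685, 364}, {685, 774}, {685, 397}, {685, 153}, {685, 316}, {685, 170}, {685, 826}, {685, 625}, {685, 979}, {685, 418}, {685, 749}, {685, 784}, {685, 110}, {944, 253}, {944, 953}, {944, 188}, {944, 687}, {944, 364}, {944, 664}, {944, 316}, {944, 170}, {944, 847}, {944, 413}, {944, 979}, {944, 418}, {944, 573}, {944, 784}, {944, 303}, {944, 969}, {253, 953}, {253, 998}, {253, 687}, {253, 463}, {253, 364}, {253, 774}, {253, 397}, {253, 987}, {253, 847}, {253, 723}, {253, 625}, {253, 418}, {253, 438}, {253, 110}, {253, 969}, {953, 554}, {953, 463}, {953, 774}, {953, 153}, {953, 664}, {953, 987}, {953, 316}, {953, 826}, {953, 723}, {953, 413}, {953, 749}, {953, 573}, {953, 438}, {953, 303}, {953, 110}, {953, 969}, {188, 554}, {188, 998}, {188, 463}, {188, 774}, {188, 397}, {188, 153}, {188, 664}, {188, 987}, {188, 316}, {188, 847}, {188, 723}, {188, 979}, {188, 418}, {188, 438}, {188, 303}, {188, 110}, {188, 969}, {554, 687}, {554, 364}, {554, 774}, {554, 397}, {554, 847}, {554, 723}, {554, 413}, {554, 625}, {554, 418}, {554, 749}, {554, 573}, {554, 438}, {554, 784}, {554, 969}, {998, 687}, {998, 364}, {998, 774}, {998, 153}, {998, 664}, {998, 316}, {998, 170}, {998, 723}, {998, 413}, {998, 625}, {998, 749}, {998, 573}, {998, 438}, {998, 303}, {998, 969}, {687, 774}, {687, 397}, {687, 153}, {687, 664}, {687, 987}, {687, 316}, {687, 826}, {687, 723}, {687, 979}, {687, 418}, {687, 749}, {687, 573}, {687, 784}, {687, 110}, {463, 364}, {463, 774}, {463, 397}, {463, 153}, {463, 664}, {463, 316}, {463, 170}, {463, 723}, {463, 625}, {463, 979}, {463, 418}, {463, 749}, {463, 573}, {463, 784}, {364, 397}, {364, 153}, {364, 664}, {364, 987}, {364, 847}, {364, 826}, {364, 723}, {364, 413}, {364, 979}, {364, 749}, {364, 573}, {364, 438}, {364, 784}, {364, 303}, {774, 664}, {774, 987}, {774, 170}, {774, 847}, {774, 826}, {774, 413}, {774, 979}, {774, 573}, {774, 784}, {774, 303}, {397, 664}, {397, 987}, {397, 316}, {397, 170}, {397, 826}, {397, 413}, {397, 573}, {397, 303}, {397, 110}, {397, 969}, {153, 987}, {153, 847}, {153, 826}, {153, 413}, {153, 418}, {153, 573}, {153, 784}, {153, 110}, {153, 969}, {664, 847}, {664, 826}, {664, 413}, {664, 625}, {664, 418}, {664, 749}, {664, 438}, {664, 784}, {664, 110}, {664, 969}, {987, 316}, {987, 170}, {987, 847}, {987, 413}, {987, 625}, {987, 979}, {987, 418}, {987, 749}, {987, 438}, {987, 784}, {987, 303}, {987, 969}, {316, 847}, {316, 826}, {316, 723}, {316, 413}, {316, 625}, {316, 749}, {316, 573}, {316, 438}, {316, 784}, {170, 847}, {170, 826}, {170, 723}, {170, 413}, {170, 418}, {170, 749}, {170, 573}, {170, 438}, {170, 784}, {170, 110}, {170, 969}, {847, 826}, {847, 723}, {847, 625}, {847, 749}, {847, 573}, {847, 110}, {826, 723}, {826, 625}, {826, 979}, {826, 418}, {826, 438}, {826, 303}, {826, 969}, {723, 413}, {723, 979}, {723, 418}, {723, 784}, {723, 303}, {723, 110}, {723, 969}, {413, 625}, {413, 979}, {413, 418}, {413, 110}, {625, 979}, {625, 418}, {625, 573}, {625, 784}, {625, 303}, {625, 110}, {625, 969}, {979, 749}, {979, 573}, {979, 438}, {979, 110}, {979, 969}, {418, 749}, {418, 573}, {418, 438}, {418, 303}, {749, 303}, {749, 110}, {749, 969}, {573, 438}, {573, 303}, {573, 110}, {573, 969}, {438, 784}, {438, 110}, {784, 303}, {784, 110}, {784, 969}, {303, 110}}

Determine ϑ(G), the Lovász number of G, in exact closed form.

Vertex 253 has 21 neighbors: 367, 206, 506, 414, 685, 944, 953, 998, 687, 463, 364, 774, 397, 987, 847, 723, 625, 418, 438, 110, 969.
deg(554) = 21; N(554) = {367, 206, 506, 483, 685, 953, 188, 687, 364, 774, 397, 847, 723, 413, 625, 418, 749, 573, 438, 784, 969}.
Vertex 826 has 21 neighbors: 367, 206, 506, 685, 953, 687, 364, 774, 397, 153, 664, 316, 170, 847, 723, 625, 979, 418, 438, 303, 969.
N(418) = {506, 414, 685, 944, 253, 188, 554, 687, 463, 153, 664, 987, 170, 826, 723, 413, 625, 749, 573, 438, 303}, |N(418)| = 21.
deg(v) = 21 for all v (|V|=36); Kneser-type, 2-subsets of [9].
Distinct eigenvalues (to 4 d.p.): [21.0, 1.0, -6.0].
Lovász: ϑ = −36(-6)/(21+-1*(-6)) = 8.
≈ 8.000000000 (to 9 d.p.).

8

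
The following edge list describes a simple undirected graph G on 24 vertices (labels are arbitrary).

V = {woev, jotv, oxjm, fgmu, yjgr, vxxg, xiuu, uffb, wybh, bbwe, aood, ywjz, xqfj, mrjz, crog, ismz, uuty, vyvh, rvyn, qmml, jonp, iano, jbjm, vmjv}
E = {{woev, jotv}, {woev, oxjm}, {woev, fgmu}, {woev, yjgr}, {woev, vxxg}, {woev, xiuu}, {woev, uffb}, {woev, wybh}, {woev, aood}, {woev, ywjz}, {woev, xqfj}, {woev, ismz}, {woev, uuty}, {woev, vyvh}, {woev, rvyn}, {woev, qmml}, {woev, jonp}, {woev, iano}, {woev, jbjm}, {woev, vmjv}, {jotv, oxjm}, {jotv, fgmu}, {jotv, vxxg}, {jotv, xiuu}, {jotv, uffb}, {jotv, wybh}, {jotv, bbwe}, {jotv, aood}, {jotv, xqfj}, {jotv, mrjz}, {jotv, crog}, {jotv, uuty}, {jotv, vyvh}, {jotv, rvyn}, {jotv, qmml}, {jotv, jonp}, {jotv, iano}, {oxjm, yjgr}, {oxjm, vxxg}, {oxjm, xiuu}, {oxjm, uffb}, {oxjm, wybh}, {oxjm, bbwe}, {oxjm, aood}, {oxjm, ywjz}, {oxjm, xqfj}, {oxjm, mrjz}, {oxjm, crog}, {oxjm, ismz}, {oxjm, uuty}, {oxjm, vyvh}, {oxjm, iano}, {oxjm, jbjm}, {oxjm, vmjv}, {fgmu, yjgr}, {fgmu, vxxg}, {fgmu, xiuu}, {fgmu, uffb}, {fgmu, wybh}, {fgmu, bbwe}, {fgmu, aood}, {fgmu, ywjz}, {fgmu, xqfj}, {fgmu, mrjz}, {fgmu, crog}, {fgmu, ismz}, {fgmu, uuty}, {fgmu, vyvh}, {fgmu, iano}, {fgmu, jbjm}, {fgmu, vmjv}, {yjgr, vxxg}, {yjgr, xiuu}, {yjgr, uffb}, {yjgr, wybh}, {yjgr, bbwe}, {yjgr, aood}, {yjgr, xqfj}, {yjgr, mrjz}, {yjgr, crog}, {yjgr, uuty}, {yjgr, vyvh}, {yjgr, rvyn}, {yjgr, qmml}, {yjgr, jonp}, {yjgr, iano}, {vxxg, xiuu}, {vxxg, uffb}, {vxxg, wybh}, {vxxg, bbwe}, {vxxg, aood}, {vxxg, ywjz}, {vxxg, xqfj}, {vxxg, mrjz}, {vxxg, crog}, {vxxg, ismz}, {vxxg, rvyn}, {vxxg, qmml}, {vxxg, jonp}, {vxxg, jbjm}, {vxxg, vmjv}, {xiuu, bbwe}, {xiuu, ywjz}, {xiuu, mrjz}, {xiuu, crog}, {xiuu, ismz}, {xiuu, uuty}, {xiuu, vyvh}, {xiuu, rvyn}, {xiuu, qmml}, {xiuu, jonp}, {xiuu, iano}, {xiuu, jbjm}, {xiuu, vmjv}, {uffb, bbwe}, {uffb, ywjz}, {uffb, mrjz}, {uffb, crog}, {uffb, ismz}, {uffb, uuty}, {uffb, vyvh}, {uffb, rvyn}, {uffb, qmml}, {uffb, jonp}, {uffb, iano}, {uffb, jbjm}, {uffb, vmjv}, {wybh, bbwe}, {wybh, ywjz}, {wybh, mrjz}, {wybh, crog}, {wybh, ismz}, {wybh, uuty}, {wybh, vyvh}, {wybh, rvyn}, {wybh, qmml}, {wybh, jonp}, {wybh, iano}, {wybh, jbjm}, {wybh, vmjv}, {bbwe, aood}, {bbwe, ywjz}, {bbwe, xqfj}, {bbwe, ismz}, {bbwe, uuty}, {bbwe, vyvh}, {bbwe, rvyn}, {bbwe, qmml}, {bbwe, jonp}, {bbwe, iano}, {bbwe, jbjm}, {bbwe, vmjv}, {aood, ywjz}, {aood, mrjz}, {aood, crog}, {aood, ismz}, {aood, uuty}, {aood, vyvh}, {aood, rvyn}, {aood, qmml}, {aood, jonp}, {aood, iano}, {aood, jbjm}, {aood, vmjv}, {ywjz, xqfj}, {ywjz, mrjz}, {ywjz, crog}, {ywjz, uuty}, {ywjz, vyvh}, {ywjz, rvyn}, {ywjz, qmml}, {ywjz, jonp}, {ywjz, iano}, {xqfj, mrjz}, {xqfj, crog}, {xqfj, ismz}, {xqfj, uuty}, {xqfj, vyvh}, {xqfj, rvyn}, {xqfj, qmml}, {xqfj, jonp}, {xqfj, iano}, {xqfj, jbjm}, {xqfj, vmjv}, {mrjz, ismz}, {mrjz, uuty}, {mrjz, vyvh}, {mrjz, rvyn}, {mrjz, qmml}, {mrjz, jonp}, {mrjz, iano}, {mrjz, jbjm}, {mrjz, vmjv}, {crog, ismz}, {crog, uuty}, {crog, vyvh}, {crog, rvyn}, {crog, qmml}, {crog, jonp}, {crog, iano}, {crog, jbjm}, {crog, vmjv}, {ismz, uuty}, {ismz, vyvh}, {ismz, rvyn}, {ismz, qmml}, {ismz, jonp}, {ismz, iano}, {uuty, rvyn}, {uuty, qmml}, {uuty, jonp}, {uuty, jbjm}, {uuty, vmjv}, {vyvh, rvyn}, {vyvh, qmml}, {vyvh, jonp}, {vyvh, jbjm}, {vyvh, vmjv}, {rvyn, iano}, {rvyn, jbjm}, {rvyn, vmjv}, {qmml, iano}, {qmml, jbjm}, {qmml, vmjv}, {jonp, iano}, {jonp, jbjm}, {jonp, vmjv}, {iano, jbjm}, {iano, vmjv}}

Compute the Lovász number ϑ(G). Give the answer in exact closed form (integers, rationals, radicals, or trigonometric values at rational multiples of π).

6

N(fgmu) = {woev, jotv, yjgr, vxxg, xiuu, uffb, wybh, bbwe, aood, ywjz, xqfj, mrjz, crog, ismz, uuty, vyvh, iano, jbjm, vmjv}, |N(fgmu)| = 19.
N(vxxg) = {woev, jotv, oxjm, fgmu, yjgr, xiuu, uffb, wybh, bbwe, aood, ywjz, xqfj, mrjz, crog, ismz, rvyn, qmml, jonp, jbjm, vmjv}, |N(vxxg)| = 20.
N(wybh) = {woev, jotv, oxjm, fgmu, yjgr, vxxg, bbwe, ywjz, mrjz, crog, ismz, uuty, vyvh, rvyn, qmml, jonp, iano, jbjm, vmjv}, |N(wybh)| = 19.
Vertex aood has 19 neighbors: woev, jotv, oxjm, fgmu, yjgr, vxxg, bbwe, ywjz, mrjz, crog, ismz, uuty, vyvh, rvyn, qmml, jonp, iano, jbjm, vmjv.
Complete multipartite on [6, 5, 5, 4, 4]: sandwich collapses at ϑ=6.
≈ 6.000000000 (to 9 d.p.).
α=6, χ(Ḡ)=6; ϑ=6 lies between (collapsed).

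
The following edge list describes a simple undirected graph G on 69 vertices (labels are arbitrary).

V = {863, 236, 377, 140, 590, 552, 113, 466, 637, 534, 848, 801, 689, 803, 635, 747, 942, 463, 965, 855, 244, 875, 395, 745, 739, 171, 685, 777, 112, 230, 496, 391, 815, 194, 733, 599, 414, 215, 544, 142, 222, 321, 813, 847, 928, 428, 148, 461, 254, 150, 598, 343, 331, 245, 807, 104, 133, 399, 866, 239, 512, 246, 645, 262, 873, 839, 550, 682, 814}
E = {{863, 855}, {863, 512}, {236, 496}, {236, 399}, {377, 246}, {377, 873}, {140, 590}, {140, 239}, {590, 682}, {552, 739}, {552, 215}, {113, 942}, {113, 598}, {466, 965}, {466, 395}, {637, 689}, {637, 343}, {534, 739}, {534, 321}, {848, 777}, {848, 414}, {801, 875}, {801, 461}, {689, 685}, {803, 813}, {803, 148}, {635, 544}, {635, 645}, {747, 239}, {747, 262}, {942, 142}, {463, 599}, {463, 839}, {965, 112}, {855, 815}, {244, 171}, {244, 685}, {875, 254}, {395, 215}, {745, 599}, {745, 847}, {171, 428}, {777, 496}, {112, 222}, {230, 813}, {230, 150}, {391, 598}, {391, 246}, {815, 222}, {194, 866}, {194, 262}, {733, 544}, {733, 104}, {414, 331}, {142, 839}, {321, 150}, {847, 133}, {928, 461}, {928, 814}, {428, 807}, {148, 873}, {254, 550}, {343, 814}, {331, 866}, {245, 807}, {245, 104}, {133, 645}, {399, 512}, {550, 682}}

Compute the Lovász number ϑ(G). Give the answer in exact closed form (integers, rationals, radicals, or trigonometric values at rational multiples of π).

69*cos(pi/69)/(cos(pi/69) + 1)

Vertex 803 has 2 neighbors: 813, 148.
deg(414) = 2; N(414) = {848, 331}.
deg(461) = 2; N(461) = {801, 928}.
deg(599) = 2; N(599) = {463, 745}.
deg(v) = 2 for all v (|V|=69); the odd cycle C_{69}.
spec(A) ≈ [2.0, 1.991714, 1.966923, 1.925835, 1.868788, 1.796255, 1.708839, 1.607262, 1.492367, 1.365106, 1.226534, 1.077797, 0.92013, 0.754838, 0.583292, 0.406912, 0.22716, 0.045526, -0.136485, -0.317365, -0.495616, -0.669759, -0.838353, -1.0, -1.153361, -1.297164, -1.430219, -1.551423, -1.659771, -1.754365, -1.834423, -1.899279, -1.948398, -1.981372, -1.997927] (distinct, 6 d.p.).
Lovász (edge-transitive): ϑ = −69·(-2*cos(pi/69))/((2)−(-2*cos(pi/69))) = 69*cos(pi/69)/(cos(pi/69) + 1).
Numerically 34.48211.
Lovász sandwich 34 ≤ 69*cos(pi/69)/(cos(pi/69) + 1) ≤ 35: both strict.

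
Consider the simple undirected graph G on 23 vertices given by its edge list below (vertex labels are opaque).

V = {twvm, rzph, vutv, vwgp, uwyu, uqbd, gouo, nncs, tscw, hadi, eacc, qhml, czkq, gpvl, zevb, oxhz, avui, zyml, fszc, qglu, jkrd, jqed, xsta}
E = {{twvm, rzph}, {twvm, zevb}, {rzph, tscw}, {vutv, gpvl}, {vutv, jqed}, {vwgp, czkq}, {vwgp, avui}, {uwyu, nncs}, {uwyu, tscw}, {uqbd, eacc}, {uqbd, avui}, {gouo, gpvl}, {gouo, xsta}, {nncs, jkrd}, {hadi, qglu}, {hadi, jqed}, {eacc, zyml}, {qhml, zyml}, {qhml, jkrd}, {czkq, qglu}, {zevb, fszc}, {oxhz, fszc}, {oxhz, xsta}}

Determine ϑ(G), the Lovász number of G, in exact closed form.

23*cos(pi/23)/(cos(pi/23) + 1)

N(zyml) = {eacc, qhml}, |N(zyml)| = 2.
Vertex vwgp has 2 neighbors: czkq, avui.
Vertex tscw has 2 neighbors: rzph, uwyu.
N(twvm) = {rzph, zevb}, |N(twvm)| = 2.
23-vertex 2-regular graph: this is C_{23}, the 23-cycle.
spec(A) ≈ [2.0, 1.92583, 1.70884, 1.36511, 0.92013, 0.40691, -0.13648, -0.66976, -1.15336, -1.55142, -1.83442, -1.98137] (distinct, 5 d.p.).
−23·(-2*cos(pi/23)) / ((2)−(-2*cos(pi/23))) = 23*cos(pi/23)/(cos(pi/23) + 1) = ϑ(G).
Numerically 11.446194.
Sandwich: α(G)=11 ≤ ϑ(G)=23*cos(pi/23)/(cos(pi/23) + 1) ≤ χ(Ḡ)=12 (both strict).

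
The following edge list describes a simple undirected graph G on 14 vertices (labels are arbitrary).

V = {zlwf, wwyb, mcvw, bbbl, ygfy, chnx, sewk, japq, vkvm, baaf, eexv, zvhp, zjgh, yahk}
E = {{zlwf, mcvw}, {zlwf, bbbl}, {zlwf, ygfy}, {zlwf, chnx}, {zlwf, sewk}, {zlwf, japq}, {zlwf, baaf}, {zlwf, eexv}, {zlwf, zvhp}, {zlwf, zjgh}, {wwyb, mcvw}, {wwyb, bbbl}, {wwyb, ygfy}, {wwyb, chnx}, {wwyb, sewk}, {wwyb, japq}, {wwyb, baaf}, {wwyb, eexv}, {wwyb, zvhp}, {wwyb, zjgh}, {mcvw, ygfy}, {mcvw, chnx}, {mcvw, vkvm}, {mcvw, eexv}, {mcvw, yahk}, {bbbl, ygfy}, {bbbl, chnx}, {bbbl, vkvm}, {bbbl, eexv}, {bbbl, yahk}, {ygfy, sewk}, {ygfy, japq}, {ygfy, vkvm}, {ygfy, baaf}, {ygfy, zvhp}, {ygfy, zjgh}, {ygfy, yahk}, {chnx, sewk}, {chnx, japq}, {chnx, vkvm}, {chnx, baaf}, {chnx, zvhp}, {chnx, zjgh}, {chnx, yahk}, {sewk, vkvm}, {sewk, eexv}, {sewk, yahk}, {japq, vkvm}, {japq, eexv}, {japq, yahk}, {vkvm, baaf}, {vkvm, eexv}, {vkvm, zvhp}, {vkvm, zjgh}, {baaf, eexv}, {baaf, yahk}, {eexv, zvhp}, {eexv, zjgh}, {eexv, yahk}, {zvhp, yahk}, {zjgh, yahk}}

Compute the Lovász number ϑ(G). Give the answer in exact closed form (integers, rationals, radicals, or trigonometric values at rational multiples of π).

7

N(japq) = {zlwf, wwyb, ygfy, chnx, vkvm, eexv, yahk}, |N(japq)| = 7.
deg(ygfy) = 11; N(ygfy) = {zlwf, wwyb, mcvw, bbbl, sewk, japq, vkvm, baaf, zvhp, zjgh, yahk}.
deg(sewk) = 7; N(sewk) = {zlwf, wwyb, ygfy, chnx, vkvm, eexv, yahk}.
deg(wwyb) = 10; N(wwyb) = {mcvw, bbbl, ygfy, chnx, sewk, japq, baaf, eexv, zvhp, zjgh}.
Complete 3-partite, parts [7, 4, 3]: perfect, ϑ = α = 7.
= 7.00000… (decimal).
α=7, χ(Ḡ)=7; ϑ=7 lies between (collapsed).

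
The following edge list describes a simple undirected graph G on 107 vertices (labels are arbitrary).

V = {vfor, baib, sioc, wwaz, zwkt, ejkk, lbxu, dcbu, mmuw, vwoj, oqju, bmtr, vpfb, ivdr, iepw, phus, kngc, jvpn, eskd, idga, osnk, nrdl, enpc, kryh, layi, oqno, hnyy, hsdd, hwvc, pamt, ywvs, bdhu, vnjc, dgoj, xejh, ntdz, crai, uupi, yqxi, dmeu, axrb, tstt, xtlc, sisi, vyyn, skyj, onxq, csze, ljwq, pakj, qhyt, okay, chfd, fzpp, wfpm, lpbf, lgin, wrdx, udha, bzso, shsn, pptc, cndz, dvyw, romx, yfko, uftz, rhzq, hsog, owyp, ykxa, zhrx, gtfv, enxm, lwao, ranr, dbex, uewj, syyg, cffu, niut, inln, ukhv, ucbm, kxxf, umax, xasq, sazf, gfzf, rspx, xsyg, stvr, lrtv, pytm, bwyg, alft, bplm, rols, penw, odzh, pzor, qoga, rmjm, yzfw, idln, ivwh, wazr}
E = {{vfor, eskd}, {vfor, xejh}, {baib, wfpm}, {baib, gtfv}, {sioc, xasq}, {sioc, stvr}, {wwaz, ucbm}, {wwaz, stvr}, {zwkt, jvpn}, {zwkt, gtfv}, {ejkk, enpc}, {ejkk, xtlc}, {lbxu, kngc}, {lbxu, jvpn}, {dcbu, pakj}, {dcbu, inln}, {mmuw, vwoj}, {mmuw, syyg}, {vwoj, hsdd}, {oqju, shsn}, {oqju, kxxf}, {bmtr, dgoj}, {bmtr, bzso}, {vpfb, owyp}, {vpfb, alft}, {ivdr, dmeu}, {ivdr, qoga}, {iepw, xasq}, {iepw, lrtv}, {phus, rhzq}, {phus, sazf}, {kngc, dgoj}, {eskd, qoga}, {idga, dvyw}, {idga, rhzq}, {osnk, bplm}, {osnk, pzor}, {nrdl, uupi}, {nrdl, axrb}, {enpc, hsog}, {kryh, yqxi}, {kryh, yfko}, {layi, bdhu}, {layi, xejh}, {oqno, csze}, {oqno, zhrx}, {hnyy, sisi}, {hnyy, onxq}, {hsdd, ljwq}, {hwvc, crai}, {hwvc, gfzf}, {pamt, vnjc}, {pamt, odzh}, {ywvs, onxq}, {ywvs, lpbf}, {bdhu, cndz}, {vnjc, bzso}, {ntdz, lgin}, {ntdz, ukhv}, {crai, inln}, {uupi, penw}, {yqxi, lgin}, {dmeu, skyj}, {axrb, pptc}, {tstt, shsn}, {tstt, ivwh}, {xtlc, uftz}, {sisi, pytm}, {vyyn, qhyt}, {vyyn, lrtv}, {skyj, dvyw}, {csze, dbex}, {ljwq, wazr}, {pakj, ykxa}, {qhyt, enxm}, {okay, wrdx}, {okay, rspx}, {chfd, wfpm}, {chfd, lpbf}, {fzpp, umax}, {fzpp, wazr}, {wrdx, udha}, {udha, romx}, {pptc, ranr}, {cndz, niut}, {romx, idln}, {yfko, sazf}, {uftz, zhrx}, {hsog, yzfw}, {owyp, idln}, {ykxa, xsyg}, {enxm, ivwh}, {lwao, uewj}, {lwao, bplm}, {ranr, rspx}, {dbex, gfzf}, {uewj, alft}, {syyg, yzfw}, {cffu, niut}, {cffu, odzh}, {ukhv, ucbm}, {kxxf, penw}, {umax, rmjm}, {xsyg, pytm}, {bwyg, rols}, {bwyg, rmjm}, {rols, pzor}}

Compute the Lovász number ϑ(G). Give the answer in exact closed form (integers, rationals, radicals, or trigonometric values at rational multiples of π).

107*cos(pi/107)/(cos(pi/107) + 1)

deg(mmuw) = 2; N(mmuw) = {vwoj, syyg}.
N(dgoj) = {bmtr, kngc}, |N(dgoj)| = 2.
deg(baib) = 2; N(baib) = {wfpm, gtfv}.
Vertex vpfb has 2 neighbors: owyp, alft.
2-regular, N=107; the odd cycle C_{107}.
Distinct eigenvalues (to 5 d.p.): [2.0, 1.99655, 1.98622, 1.96905, 1.94508, 1.91441, 1.87714, 1.8334, 1.78334, 1.72714, 1.66498, 1.59707, 1.52367, 1.44501, 1.36137, 1.27304, 1.18032, 1.08353, 0.983, 0.87909, 0.77214, 0.66254, 0.55065, 0.43686, 0.32157, 0.20516, 0.08805, -0.02936, -0.14667, -0.26348, -0.37938, -0.49397, -0.60685, -0.71765, -0.82597, -0.93145, -1.03371, -1.13241, -1.22721, -1.31777, -1.40379, -1.48498, -1.56104, -1.63173, -1.69679, -1.756, -1.80915, -1.85607, -1.8966, -1.93058, -1.95791, -1.97849, -1.99225, -1.99914].
ϑ = −N·λ_min/(λ_max−λ_min) = −107·(-2*cos(pi/107))/(2−(-2*cos(pi/107))) = 107*cos(pi/107)/(cos(pi/107) + 1).
ϑ(G) ≈ 53.48846843.
α=53, χ(Ḡ)=54; ϑ=107*cos(pi/107)/(cos(pi/107) + 1) lies between (both strict).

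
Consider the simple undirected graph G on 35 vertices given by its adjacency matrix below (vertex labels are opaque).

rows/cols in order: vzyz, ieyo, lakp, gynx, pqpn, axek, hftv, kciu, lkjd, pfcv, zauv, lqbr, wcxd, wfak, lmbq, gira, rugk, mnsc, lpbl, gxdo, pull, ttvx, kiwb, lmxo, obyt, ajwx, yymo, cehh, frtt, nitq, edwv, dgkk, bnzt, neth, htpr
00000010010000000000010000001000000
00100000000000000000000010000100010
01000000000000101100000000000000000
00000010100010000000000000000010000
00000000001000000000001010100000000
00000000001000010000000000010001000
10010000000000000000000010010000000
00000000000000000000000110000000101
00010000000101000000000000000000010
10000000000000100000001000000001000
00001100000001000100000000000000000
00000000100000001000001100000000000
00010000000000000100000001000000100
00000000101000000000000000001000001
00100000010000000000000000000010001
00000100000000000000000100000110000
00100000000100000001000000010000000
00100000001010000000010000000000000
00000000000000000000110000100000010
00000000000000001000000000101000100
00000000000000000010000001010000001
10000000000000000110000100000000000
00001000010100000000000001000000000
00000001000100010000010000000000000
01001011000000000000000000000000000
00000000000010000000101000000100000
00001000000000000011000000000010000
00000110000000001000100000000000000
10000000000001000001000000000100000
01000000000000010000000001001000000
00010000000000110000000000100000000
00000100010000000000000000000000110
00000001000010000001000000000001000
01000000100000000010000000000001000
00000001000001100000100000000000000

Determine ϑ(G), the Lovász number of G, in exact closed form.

deg(lkjd) = 4; N(lkjd) = {gynx, lqbr, wfak, neth}.
N(axek) = {zauv, gira, cehh, dgkk}, |N(axek)| = 4.
Vertex cehh has 4 neighbors: axek, hftv, rugk, pull.
Vertex edwv has 4 neighbors: gynx, lmbq, gira, yymo.
G on 35 vertices is 4-regular; this is K(7,3), the Kneser graph.
Distinct eigenvalues (to 3 d.p.): [4.0, 2.0, -1.0, -3.0].
−35·(-3) / ((4)−(-3)) = 15 = ϑ(G).
≈ 15.000000 (to 6 d.p.).

15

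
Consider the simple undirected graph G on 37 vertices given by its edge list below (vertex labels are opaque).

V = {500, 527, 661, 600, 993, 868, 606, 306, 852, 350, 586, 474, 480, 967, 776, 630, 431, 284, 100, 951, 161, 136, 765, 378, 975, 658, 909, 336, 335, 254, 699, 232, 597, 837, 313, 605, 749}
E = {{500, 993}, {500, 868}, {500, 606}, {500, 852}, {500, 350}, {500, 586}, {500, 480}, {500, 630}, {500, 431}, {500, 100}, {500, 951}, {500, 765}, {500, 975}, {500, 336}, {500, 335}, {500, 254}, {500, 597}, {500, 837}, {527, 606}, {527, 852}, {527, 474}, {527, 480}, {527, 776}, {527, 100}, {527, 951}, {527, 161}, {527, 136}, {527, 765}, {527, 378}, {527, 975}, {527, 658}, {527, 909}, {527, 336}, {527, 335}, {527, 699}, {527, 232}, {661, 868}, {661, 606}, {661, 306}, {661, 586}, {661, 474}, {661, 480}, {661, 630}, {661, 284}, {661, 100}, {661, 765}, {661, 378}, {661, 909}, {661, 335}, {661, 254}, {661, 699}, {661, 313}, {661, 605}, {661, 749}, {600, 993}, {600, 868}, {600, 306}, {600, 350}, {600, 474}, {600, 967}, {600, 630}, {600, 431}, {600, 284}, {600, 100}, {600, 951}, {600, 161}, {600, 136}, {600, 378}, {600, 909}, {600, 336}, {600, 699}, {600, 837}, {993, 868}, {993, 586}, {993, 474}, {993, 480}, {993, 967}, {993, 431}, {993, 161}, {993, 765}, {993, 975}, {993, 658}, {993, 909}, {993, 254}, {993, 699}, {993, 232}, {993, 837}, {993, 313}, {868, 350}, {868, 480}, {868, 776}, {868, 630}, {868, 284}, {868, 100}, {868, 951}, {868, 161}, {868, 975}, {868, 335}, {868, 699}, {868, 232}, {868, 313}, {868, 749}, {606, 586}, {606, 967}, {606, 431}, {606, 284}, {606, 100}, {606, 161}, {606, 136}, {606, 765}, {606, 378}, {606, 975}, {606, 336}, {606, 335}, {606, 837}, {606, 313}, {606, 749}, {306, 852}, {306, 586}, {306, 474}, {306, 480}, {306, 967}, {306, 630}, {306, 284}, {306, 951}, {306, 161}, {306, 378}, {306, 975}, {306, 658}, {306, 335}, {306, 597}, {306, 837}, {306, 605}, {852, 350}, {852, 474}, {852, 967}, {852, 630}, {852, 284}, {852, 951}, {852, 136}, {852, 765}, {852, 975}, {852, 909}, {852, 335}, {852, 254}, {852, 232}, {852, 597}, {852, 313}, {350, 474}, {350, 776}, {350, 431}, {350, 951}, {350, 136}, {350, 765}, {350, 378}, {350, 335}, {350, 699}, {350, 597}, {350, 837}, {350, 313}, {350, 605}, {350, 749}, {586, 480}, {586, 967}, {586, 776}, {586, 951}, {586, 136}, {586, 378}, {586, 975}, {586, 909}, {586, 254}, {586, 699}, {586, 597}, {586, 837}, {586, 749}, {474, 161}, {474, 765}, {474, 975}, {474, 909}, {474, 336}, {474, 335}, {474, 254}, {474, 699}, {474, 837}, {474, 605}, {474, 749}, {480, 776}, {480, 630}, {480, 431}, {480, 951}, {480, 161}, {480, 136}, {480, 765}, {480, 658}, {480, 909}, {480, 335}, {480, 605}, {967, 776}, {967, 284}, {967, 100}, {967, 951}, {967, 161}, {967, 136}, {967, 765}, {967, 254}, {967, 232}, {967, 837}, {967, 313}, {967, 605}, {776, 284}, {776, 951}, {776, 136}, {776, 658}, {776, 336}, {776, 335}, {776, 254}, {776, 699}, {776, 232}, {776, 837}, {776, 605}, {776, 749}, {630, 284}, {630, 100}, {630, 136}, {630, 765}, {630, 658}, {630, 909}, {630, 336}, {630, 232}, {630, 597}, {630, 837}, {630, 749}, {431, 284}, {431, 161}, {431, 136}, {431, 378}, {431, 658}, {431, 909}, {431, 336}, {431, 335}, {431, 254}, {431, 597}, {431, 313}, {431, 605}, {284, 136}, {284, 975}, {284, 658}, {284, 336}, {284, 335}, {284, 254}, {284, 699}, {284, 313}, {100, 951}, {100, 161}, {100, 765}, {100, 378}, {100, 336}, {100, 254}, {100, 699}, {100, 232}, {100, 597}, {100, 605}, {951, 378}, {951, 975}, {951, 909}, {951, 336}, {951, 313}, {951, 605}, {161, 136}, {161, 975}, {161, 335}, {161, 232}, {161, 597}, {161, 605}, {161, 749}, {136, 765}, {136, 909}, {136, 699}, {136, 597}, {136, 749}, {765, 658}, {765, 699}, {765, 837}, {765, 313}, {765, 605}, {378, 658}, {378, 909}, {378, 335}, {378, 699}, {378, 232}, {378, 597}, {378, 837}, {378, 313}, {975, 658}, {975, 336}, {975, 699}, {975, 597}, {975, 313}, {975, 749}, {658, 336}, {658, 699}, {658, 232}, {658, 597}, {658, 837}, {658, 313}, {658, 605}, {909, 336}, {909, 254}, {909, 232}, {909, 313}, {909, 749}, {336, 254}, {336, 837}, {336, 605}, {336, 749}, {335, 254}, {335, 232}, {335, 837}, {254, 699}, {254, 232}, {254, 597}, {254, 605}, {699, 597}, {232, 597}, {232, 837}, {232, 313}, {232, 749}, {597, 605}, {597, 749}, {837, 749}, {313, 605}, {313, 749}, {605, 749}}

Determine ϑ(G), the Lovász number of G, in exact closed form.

sqrt(37)

N(699) = {527, 661, 600, 993, 868, 350, 586, 474, 776, 284, 100, 136, 765, 378, 975, 658, 254, 597}, |N(699)| = 18.
deg(765) = 18; N(765) = {500, 527, 661, 993, 606, 852, 350, 474, 480, 967, 630, 100, 136, 658, 699, 837, 313, 605}.
Vertex 284 has 18 neighbors: 661, 600, 868, 606, 306, 852, 967, 776, 630, 431, 136, 975, 658, 336, 335, 254, 699, 313.
Vertex 306 has 18 neighbors: 661, 600, 852, 586, 474, 480, 967, 630, 284, 951, 161, 378, 975, 658, 335, 597, 837, 605.
G on 37 vertices is 18-regular; SR(37,18,8,9) — a Paley graph.
A has 3 distinct eigenvalues ≈ [18.0, 2.5414, -3.5414].
ϑ = −N·λ_min/(λ_max−λ_min) = −37·(-sqrt(37)/2 - 1/2)/(18−(-sqrt(37)/2 - 1/2)) = sqrt(37).
ϑ(G) ≈ 6.0827625.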